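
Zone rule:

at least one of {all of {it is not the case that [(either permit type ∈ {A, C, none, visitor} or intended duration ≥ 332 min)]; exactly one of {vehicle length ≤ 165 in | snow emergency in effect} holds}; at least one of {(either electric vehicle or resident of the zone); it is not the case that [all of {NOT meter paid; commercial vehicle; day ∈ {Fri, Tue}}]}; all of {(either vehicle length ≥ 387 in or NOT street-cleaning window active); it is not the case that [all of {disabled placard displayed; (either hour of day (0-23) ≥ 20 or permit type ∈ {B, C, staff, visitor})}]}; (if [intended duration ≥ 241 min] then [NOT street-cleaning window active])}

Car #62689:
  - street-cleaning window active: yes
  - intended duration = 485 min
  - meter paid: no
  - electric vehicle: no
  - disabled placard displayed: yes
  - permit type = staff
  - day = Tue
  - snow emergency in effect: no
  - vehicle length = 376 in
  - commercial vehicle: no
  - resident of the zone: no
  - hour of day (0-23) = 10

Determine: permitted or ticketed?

Atomic conditions:
  permit type ∈ {A, C, none, visitor}: staff is not in the set → false
  intended duration ≥ 332 min: 485 ≥ 332 is true
  vehicle length ≤ 165 in: 376 ≤ 165 is false
  snow emergency in effect: no → false
  electric vehicle: no → false
  resident of the zone: no → false
  NOT meter paid: no → true
  commercial vehicle: no → false
  day ∈ {Fri, Tue}: Tue is in the set → true
  vehicle length ≥ 387 in: 376 ≥ 387 is false
  NOT street-cleaning window active: yes → false
  disabled placard displayed: yes → true
  hour of day (0-23) ≥ 20: 10 ≥ 20 is false
  permit type ∈ {B, C, staff, visitor}: staff is in the set → true
  intended duration ≥ 241 min: 485 ≥ 241 is true
Combine:
[1.1.1] false OR true = true
[1.1] NOT true = false
[1.2] exactly-one(false, false) = false
[1] false AND false = false
[2.1] false OR false = false
[2.2.1] true AND false AND true = false
[2.2] NOT false = true
[2] false OR true = true
[3.1] false OR false = false
[3.2.1.2] false OR true = true
[3.2.1] true AND true = true
[3.2] NOT true = false
[3] false AND false = false
[4] true → false = false
[root] false OR true OR false OR false = true
Overall: true → permitted

Permitted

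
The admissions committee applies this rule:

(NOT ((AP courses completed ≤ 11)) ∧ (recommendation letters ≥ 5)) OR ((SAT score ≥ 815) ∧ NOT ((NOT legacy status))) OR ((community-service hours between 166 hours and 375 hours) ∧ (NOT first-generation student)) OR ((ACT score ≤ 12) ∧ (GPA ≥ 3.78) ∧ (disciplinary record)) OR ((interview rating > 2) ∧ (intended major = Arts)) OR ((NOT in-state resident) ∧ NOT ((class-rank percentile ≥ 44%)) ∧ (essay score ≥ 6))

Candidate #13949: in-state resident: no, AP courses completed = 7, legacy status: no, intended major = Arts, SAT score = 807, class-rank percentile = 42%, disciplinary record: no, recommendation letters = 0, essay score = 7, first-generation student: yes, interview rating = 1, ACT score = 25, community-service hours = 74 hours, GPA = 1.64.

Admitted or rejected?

Admitted

Atomic conditions:
  AP courses completed ≤ 11: 7 ≤ 11 is true
  recommendation letters ≥ 5: 0 ≥ 5 is false
  SAT score ≥ 815: 807 ≥ 815 is false
  NOT legacy status: no → true
  community-service hours between 166 hours and 375 hours: 74 in [166, 375] is false
  NOT first-generation student: yes → false
  ACT score ≤ 12: 25 ≤ 12 is false
  GPA ≥ 3.78: 1.64 ≥ 3.78 is false
  disciplinary record: no → false
  interview rating > 2: 1 > 2 is false
  intended major = Arts: Arts == Arts is true
  NOT in-state resident: no → true
  class-rank percentile ≥ 44%: 42 ≥ 44 is false
  essay score ≥ 6: 7 ≥ 6 is true
Combine:
[1.1] NOT true = false
[1] false AND false = false
[2.2] NOT true = false
[2] false AND false = false
[3] false AND false = false
[4] false AND false AND false = false
[5] false AND true = false
[6.2] NOT false = true
[6] true AND true AND true = true
[root] false OR false OR false OR false OR false OR true = true
Overall: true → admitted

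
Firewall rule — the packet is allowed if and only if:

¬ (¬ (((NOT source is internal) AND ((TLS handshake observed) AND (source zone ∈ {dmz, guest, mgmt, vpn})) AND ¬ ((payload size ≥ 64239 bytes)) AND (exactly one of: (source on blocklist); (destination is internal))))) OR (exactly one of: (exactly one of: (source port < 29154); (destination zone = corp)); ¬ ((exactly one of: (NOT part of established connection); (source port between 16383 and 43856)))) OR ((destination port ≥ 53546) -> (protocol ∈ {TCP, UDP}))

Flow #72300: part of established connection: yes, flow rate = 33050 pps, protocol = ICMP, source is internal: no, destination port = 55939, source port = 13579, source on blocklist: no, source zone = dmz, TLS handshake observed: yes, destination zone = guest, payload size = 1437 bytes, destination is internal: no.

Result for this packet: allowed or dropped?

Atomic conditions:
  NOT source is internal: no → true
  TLS handshake observed: yes → true
  source zone ∈ {dmz, guest, mgmt, vpn}: dmz is in the set → true
  payload size ≥ 64239 bytes: 1437 ≥ 64239 is false
  source on blocklist: no → false
  destination is internal: no → false
  source port < 29154: 13579 < 29154 is true
  destination zone = corp: guest == corp is false
  NOT part of established connection: yes → false
  source port between 16383 and 43856: 13579 in [16383, 43856] is false
  destination port ≥ 53546: 55939 ≥ 53546 is true
  protocol ∈ {TCP, UDP}: ICMP is not in the set → false
Combine:
[1.1.1.2] true AND true = true
[1.1.1.3] NOT false = true
[1.1.1.4] exactly-one(false, false) = false
[1.1.1] true AND true AND true AND false = false
[1.1] NOT false = true
[1] NOT true = false
[2.1] exactly-one(true, false) = true
[2.2.1] exactly-one(false, false) = false
[2.2] NOT false = true
[2] exactly-one(true, true) = false
[3] true → false = false
[root] false OR false OR false = false
Overall: false → dropped

Dropped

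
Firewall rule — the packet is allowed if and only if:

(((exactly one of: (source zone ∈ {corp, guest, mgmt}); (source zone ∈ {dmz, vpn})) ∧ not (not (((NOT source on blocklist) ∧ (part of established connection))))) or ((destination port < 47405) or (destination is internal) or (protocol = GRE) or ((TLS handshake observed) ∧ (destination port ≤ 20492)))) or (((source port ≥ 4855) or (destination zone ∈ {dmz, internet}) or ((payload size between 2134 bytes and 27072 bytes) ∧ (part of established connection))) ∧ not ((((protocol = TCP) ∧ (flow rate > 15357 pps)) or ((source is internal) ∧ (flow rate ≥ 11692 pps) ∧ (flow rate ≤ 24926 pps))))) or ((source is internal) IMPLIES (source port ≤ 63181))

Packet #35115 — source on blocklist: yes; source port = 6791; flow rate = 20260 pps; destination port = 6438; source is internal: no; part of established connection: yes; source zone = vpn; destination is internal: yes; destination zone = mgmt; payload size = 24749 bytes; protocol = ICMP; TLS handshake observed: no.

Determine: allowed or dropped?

Atomic conditions:
  source zone ∈ {corp, guest, mgmt}: vpn is not in the set → false
  source zone ∈ {dmz, vpn}: vpn is in the set → true
  NOT source on blocklist: yes → false
  part of established connection: yes → true
  destination port < 47405: 6438 < 47405 is true
  destination is internal: yes → true
  protocol = GRE: ICMP == GRE is false
  TLS handshake observed: no → false
  destination port ≤ 20492: 6438 ≤ 20492 is true
  source port ≥ 4855: 6791 ≥ 4855 is true
  destination zone ∈ {dmz, internet}: mgmt is not in the set → false
  payload size between 2134 bytes and 27072 bytes: 24749 in [2134, 27072] is true
  protocol = TCP: ICMP == TCP is false
  flow rate > 15357 pps: 20260 > 15357 is true
  source is internal: no → false
  flow rate ≥ 11692 pps: 20260 ≥ 11692 is true
  flow rate ≤ 24926 pps: 20260 ≤ 24926 is true
  source port ≤ 63181: 6791 ≤ 63181 is true
Combine:
[1.1.1] exactly-one(false, true) = true
[1.1.2.1.1] false AND true = false
[1.1.2.1] NOT false = true
[1.1.2] NOT true = false
[1.1] true AND false = false
[1.2.4] false AND true = false
[1.2] true OR true OR false OR false = true
[1] false OR true = true
[2.1.3] true AND true = true
[2.1] true OR false OR true = true
[2.2.1.1] false AND true = false
[2.2.1.2] false AND true AND true = false
[2.2.1] false OR false = false
[2.2] NOT false = true
[2] true AND true = true
[3] false → true (antecedent false ⇒ implication holds) = true
[root] true OR true OR true = true
Overall: true → allowed

Allowed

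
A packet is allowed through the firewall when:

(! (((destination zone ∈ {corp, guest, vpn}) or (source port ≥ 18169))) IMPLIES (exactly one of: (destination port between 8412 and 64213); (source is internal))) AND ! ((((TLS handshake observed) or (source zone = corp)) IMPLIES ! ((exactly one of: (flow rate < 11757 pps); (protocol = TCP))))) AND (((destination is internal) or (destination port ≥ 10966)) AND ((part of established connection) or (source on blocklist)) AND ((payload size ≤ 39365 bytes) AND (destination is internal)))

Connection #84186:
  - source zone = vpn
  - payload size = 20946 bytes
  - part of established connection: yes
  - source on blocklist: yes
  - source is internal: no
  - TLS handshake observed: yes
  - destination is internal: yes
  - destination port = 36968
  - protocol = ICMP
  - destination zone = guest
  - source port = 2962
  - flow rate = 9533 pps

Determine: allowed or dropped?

Allowed

Atomic conditions:
  destination zone ∈ {corp, guest, vpn}: guest is in the set → true
  source port ≥ 18169: 2962 ≥ 18169 is false
  destination port between 8412 and 64213: 36968 in [8412, 64213] is true
  source is internal: no → false
  TLS handshake observed: yes → true
  source zone = corp: vpn == corp is false
  flow rate < 11757 pps: 9533 < 11757 is true
  protocol = TCP: ICMP == TCP is false
  destination is internal: yes → true
  destination port ≥ 10966: 36968 ≥ 10966 is true
  part of established connection: yes → true
  source on blocklist: yes → true
  payload size ≤ 39365 bytes: 20946 ≤ 39365 is true
Combine:
[1.1.1] true OR false = true
[1.1] NOT true = false
[1.2] exactly-one(true, false) = true
[1] false → true (antecedent false ⇒ implication holds) = true
[2.1.1] true OR false = true
[2.1.2.1] exactly-one(true, false) = true
[2.1.2] NOT true = false
[2.1] true → false = false
[2] NOT false = true
[3.1] true OR true = true
[3.2] true OR true = true
[3.3] true AND true = true
[3] true AND true AND true = true
[root] true AND true AND true = true
Overall: true → allowed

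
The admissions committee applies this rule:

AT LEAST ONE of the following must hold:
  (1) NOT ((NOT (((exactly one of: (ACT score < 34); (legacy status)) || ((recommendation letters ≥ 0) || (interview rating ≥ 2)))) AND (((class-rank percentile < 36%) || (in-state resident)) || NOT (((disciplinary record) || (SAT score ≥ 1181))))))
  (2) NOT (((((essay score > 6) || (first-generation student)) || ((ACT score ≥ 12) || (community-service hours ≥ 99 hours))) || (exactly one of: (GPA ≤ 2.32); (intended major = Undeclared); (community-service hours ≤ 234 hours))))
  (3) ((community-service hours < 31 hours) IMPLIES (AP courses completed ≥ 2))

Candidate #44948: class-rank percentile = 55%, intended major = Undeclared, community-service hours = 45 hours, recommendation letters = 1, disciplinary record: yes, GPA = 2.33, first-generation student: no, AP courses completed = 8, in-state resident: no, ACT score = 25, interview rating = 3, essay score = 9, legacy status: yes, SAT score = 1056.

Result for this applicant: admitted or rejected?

Admitted

Atomic conditions:
  ACT score < 34: 25 < 34 is true
  legacy status: yes → true
  recommendation letters ≥ 0: 1 ≥ 0 is true
  interview rating ≥ 2: 3 ≥ 2 is true
  class-rank percentile < 36%: 55 < 36 is false
  in-state resident: no → false
  disciplinary record: yes → true
  SAT score ≥ 1181: 1056 ≥ 1181 is false
  essay score > 6: 9 > 6 is true
  first-generation student: no → false
  ACT score ≥ 12: 25 ≥ 12 is true
  community-service hours ≥ 99 hours: 45 ≥ 99 is false
  GPA ≤ 2.32: 2.33 ≤ 2.32 is false
  intended major = Undeclared: Undeclared == Undeclared is true
  community-service hours ≤ 234 hours: 45 ≤ 234 is true
  community-service hours < 31 hours: 45 < 31 is false
  AP courses completed ≥ 2: 8 ≥ 2 is true
Combine:
[1.1.1.1.1] exactly-one(true, true) = false
[1.1.1.1.2] true OR true = true
[1.1.1.1] false OR true = true
[1.1.1] NOT true = false
[1.1.2.1] false OR false = false
[1.1.2.2.1] true OR false = true
[1.1.2.2] NOT true = false
[1.1.2] false OR false = false
[1.1] false AND false = false
[1] NOT false = true
[2.1.1.1] true OR false = true
[2.1.1.2] true OR false = true
[2.1.1] true OR true = true
[2.1.2] exactly-one(false, true, true) = false
[2.1] true OR false = true
[2] NOT true = false
[3] false → true (antecedent false ⇒ implication holds) = true
[root] true OR false OR true = true
Overall: true → admitted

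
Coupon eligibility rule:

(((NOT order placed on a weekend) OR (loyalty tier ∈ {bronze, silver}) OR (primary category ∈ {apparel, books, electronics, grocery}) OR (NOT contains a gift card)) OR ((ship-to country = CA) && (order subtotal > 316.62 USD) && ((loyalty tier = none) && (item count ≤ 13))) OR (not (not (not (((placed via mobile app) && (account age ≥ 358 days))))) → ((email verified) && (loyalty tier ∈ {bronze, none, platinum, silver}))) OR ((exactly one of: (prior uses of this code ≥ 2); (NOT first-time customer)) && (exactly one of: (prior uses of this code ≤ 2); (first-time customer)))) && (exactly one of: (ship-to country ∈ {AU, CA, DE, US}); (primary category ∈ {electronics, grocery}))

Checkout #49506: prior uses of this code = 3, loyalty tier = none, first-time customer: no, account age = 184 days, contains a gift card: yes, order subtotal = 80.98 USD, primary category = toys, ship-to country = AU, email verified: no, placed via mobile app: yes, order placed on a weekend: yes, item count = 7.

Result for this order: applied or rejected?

Atomic conditions:
  NOT order placed on a weekend: yes → false
  loyalty tier ∈ {bronze, silver}: none is not in the set → false
  primary category ∈ {apparel, books, electronics, grocery}: toys is not in the set → false
  NOT contains a gift card: yes → false
  ship-to country = CA: AU == CA is false
  order subtotal > 316.62 USD: 80.98 > 316.62 is false
  loyalty tier = none: none == none is true
  item count ≤ 13: 7 ≤ 13 is true
  placed via mobile app: yes → true
  account age ≥ 358 days: 184 ≥ 358 is false
  email verified: no → false
  loyalty tier ∈ {bronze, none, platinum, silver}: none is in the set → true
  prior uses of this code ≥ 2: 3 ≥ 2 is true
  NOT first-time customer: no → true
  prior uses of this code ≤ 2: 3 ≤ 2 is false
  first-time customer: no → false
  ship-to country ∈ {AU, CA, DE, US}: AU is in the set → true
  primary category ∈ {electronics, grocery}: toys is not in the set → false
Combine:
[1.1] false OR false OR false OR false = false
[1.2.3] true AND true = true
[1.2] false AND false AND true = false
[1.3.1.1.1.1] true AND false = false
[1.3.1.1.1] NOT false = true
[1.3.1.1] NOT true = false
[1.3.1] NOT false = true
[1.3.2] false AND true = false
[1.3] true → false = false
[1.4.1] exactly-one(true, true) = false
[1.4.2] exactly-one(false, false) = false
[1.4] false AND false = false
[1] false OR false OR false OR false = false
[2] exactly-one(true, false) = true
[root] false AND true = false
Overall: false → rejected

Rejected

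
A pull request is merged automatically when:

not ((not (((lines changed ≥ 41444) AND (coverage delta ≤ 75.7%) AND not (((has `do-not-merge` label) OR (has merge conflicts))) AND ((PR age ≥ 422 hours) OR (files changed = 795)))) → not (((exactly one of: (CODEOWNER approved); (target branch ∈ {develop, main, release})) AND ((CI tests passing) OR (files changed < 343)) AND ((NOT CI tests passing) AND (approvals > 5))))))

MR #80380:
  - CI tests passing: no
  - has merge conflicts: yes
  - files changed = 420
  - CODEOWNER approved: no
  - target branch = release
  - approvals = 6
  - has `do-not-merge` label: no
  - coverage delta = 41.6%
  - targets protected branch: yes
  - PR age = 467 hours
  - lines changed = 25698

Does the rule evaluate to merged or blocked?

Blocked

Atomic conditions:
  lines changed ≥ 41444: 25698 ≥ 41444 is false
  coverage delta ≤ 75.7%: 41.6 ≤ 75.7 is true
  has `do-not-merge` label: no → false
  has merge conflicts: yes → true
  PR age ≥ 422 hours: 467 ≥ 422 is true
  files changed = 795: 420 == 795 is false
  CODEOWNER approved: no → false
  target branch ∈ {develop, main, release}: release is in the set → true
  CI tests passing: no → false
  files changed < 343: 420 < 343 is false
  NOT CI tests passing: no → true
  approvals > 5: 6 > 5 is true
Combine:
[1.1.1.3.1] false OR true = true
[1.1.1.3] NOT true = false
[1.1.1.4] true OR false = true
[1.1.1] false AND true AND false AND true = false
[1.1] NOT false = true
[1.2.1.1] exactly-one(false, true) = true
[1.2.1.2] false OR false = false
[1.2.1.3] true AND true = true
[1.2.1] true AND false AND true = false
[1.2] NOT false = true
[1] true → true = true
[root] NOT true = false
Overall: false → blocked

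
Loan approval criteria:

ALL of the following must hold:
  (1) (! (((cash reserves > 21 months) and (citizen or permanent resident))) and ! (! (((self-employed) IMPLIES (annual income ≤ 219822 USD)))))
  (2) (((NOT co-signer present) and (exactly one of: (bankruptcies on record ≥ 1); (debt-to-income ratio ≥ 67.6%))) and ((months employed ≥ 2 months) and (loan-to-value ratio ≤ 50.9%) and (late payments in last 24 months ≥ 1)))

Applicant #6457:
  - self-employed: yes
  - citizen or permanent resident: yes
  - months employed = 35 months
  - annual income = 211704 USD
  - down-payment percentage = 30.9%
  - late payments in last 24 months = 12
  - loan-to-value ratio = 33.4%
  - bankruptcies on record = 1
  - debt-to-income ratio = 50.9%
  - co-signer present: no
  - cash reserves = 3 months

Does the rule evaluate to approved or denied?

Approved

Atomic conditions:
  cash reserves > 21 months: 3 > 21 is false
  citizen or permanent resident: yes → true
  self-employed: yes → true
  annual income ≤ 219822 USD: 211704 ≤ 219822 is true
  NOT co-signer present: no → true
  bankruptcies on record ≥ 1: 1 ≥ 1 is true
  debt-to-income ratio ≥ 67.6%: 50.9 ≥ 67.6 is false
  months employed ≥ 2 months: 35 ≥ 2 is true
  loan-to-value ratio ≤ 50.9%: 33.4 ≤ 50.9 is true
  late payments in last 24 months ≥ 1: 12 ≥ 1 is true
Combine:
[1.1.1] false AND true = false
[1.1] NOT false = true
[1.2.1.1] true → true = true
[1.2.1] NOT true = false
[1.2] NOT false = true
[1] true AND true = true
[2.1.2] exactly-one(true, false) = true
[2.1] true AND true = true
[2.2] true AND true AND true = true
[2] true AND true = true
[root] true AND true = true
Overall: true → approved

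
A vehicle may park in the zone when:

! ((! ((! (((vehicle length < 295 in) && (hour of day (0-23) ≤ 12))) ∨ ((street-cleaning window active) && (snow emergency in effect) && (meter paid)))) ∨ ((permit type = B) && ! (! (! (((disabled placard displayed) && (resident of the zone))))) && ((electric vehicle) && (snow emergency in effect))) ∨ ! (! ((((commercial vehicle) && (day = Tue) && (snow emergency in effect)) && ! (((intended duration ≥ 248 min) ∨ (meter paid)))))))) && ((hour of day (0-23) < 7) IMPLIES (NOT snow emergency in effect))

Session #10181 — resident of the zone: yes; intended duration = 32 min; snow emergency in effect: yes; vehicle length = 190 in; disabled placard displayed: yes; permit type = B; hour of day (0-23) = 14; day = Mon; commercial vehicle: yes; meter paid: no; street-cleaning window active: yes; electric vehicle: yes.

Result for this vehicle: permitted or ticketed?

Permitted

Atomic conditions:
  vehicle length < 295 in: 190 < 295 is true
  hour of day (0-23) ≤ 12: 14 ≤ 12 is false
  street-cleaning window active: yes → true
  snow emergency in effect: yes → true
  meter paid: no → false
  permit type = B: B == B is true
  disabled placard displayed: yes → true
  resident of the zone: yes → true
  electric vehicle: yes → true
  commercial vehicle: yes → true
  day = Tue: Mon == Tue is false
  intended duration ≥ 248 min: 32 ≥ 248 is false
  hour of day (0-23) < 7: 14 < 7 is false
  NOT snow emergency in effect: yes → false
Combine:
[1.1.1.1.1.1] true AND false = false
[1.1.1.1.1] NOT false = true
[1.1.1.1.2] true AND true AND false = false
[1.1.1.1] true OR false = true
[1.1.1] NOT true = false
[1.1.2.2.1.1.1] true AND true = true
[1.1.2.2.1.1] NOT true = false
[1.1.2.2.1] NOT false = true
[1.1.2.2] NOT true = false
[1.1.2.3] true AND true = true
[1.1.2] true AND false AND true = false
[1.1.3.1.1.1] true AND false AND true = false
[1.1.3.1.1.2.1] false OR false = false
[1.1.3.1.1.2] NOT false = true
[1.1.3.1.1] false AND true = false
[1.1.3.1] NOT false = true
[1.1.3] NOT true = false
[1.1] false OR false OR false = false
[1] NOT false = true
[2] false → false (antecedent false ⇒ implication holds) = true
[root] true AND true = true
Overall: true → permitted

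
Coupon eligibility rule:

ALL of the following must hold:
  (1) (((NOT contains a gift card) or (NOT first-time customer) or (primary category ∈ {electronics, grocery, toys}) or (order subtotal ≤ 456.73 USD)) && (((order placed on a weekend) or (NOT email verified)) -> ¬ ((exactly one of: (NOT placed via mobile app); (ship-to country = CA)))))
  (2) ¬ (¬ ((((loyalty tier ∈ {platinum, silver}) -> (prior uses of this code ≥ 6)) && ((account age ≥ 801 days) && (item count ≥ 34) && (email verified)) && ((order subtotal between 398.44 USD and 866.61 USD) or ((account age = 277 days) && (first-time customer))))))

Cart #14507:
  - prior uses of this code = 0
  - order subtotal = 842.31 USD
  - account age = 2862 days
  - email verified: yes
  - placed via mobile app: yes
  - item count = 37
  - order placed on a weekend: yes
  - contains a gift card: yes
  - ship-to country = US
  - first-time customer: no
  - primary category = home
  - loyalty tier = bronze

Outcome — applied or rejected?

Atomic conditions:
  NOT contains a gift card: yes → false
  NOT first-time customer: no → true
  primary category ∈ {electronics, grocery, toys}: home is not in the set → false
  order subtotal ≤ 456.73 USD: 842.31 ≤ 456.73 is false
  order placed on a weekend: yes → true
  NOT email verified: yes → false
  NOT placed via mobile app: yes → false
  ship-to country = CA: US == CA is false
  loyalty tier ∈ {platinum, silver}: bronze is not in the set → false
  prior uses of this code ≥ 6: 0 ≥ 6 is false
  account age ≥ 801 days: 2862 ≥ 801 is true
  item count ≥ 34: 37 ≥ 34 is true
  email verified: yes → true
  order subtotal between 398.44 USD and 866.61 USD: 842.31 in [398.44, 866.61] is true
  account age = 277 days: 2862 == 277 is false
  first-time customer: no → false
Combine:
[1.1] false OR true OR false OR false = true
[1.2.1] true OR false = true
[1.2.2.1] exactly-one(false, false) = false
[1.2.2] NOT false = true
[1.2] true → true = true
[1] true AND true = true
[2.1.1.1] false → false (antecedent false ⇒ implication holds) = true
[2.1.1.2] true AND true AND true = true
[2.1.1.3.2] false AND false = false
[2.1.1.3] true OR false = true
[2.1.1] true AND true AND true = true
[2.1] NOT true = false
[2] NOT false = true
[root] true AND true = true
Overall: true → applied

Applied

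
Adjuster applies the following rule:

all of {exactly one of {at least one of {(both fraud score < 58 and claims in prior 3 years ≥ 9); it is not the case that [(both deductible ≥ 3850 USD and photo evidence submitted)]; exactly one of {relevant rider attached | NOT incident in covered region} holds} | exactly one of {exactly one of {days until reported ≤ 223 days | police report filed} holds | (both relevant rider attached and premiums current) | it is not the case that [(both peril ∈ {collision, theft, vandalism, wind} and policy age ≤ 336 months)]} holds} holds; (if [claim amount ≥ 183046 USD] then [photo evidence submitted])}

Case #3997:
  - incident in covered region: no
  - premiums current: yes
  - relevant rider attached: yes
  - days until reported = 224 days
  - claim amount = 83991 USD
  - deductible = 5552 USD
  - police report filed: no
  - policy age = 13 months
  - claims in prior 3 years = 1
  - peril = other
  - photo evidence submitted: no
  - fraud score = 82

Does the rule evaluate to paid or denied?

Atomic conditions:
  fraud score < 58: 82 < 58 is false
  claims in prior 3 years ≥ 9: 1 ≥ 9 is false
  deductible ≥ 3850 USD: 5552 ≥ 3850 is true
  photo evidence submitted: no → false
  relevant rider attached: yes → true
  NOT incident in covered region: no → true
  days until reported ≤ 223 days: 224 ≤ 223 is false
  police report filed: no → false
  premiums current: yes → true
  peril ∈ {collision, theft, vandalism, wind}: other is not in the set → false
  policy age ≤ 336 months: 13 ≤ 336 is true
  claim amount ≥ 183046 USD: 83991 ≥ 183046 is false
Combine:
[1.1.1] false AND false = false
[1.1.2.1] true AND false = false
[1.1.2] NOT false = true
[1.1.3] exactly-one(true, true) = false
[1.1] false OR true OR false = true
[1.2.1] exactly-one(false, false) = false
[1.2.2] true AND true = true
[1.2.3.1] false AND true = false
[1.2.3] NOT false = true
[1.2] exactly-one(false, true, true) = false
[1] exactly-one(true, false) = true
[2] false → false (antecedent false ⇒ implication holds) = true
[root] true AND true = true
Overall: true → paid

Paid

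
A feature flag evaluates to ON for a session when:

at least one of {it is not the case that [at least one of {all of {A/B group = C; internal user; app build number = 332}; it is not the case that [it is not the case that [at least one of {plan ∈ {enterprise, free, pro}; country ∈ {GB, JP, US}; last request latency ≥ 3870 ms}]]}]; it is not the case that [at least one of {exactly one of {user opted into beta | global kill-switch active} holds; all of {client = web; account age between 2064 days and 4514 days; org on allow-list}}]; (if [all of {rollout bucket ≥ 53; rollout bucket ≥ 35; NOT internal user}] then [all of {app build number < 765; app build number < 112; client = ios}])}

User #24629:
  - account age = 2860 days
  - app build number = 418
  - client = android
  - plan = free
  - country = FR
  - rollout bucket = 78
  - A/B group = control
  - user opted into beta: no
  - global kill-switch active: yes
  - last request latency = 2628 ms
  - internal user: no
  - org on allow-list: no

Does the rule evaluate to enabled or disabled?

Disabled

Atomic conditions:
  A/B group = C: control == C is false
  internal user: no → false
  app build number = 332: 418 == 332 is false
  plan ∈ {enterprise, free, pro}: free is in the set → true
  country ∈ {GB, JP, US}: FR is not in the set → false
  last request latency ≥ 3870 ms: 2628 ≥ 3870 is false
  user opted into beta: no → false
  global kill-switch active: yes → true
  client = web: android == web is false
  account age between 2064 days and 4514 days: 2860 in [2064, 4514] is true
  org on allow-list: no → false
  rollout bucket ≥ 53: 78 ≥ 53 is true
  rollout bucket ≥ 35: 78 ≥ 35 is true
  NOT internal user: no → true
  app build number < 765: 418 < 765 is true
  app build number < 112: 418 < 112 is false
  client = ios: android == ios is false
Combine:
[1.1.1] false AND false AND false = false
[1.1.2.1.1] true OR false OR false = true
[1.1.2.1] NOT true = false
[1.1.2] NOT false = true
[1.1] false OR true = true
[1] NOT true = false
[2.1.1] exactly-one(false, true) = true
[2.1.2] false AND true AND false = false
[2.1] true OR false = true
[2] NOT true = false
[3.1] true AND true AND true = true
[3.2] true AND false AND false = false
[3] true → false = false
[root] false OR false OR false = false
Overall: false → disabled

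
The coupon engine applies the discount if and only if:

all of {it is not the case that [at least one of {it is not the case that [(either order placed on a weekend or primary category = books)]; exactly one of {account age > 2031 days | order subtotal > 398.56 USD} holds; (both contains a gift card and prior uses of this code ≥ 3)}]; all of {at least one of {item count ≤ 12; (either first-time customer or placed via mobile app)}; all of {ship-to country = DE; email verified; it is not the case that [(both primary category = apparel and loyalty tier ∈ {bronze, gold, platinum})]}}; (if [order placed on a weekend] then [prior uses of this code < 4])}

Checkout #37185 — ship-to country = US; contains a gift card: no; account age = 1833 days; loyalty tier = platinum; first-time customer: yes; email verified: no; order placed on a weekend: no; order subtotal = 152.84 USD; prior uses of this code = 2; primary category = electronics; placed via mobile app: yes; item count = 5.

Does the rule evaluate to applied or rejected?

Atomic conditions:
  order placed on a weekend: no → false
  primary category = books: electronics == books is false
  account age > 2031 days: 1833 > 2031 is false
  order subtotal > 398.56 USD: 152.84 > 398.56 is false
  contains a gift card: no → false
  prior uses of this code ≥ 3: 2 ≥ 3 is false
  item count ≤ 12: 5 ≤ 12 is true
  first-time customer: yes → true
  placed via mobile app: yes → true
  ship-to country = DE: US == DE is false
  email verified: no → false
  primary category = apparel: electronics == apparel is false
  loyalty tier ∈ {bronze, gold, platinum}: platinum is in the set → true
  prior uses of this code < 4: 2 < 4 is true
Combine:
[1.1.1.1] false OR false = false
[1.1.1] NOT false = true
[1.1.2] exactly-one(false, false) = false
[1.1.3] false AND false = false
[1.1] true OR false OR false = true
[1] NOT true = false
[2.1.2] true OR true = true
[2.1] true OR true = true
[2.2.3.1] false AND true = false
[2.2.3] NOT false = true
[2.2] false AND false AND true = false
[2] true AND false = false
[3] false → true (antecedent false ⇒ implication holds) = true
[root] false AND false AND true = false
Overall: false → rejected

Rejected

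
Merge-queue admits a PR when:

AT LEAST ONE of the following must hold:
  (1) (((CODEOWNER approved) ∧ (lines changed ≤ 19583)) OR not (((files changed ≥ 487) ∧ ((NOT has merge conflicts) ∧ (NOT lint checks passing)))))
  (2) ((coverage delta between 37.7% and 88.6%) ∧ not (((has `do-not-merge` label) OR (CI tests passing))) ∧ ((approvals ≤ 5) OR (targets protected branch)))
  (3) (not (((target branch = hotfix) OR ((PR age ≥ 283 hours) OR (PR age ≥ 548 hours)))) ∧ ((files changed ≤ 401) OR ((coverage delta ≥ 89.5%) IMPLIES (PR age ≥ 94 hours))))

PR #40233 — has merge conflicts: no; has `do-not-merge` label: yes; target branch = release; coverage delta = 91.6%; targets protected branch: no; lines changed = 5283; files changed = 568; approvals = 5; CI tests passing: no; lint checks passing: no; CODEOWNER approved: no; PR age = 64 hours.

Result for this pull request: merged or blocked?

Atomic conditions:
  CODEOWNER approved: no → false
  lines changed ≤ 19583: 5283 ≤ 19583 is true
  files changed ≥ 487: 568 ≥ 487 is true
  NOT has merge conflicts: no → true
  NOT lint checks passing: no → true
  coverage delta between 37.7% and 88.6%: 91.6 in [37.7, 88.6] is false
  has `do-not-merge` label: yes → true
  CI tests passing: no → false
  approvals ≤ 5: 5 ≤ 5 is true
  targets protected branch: no → false
  target branch = hotfix: release == hotfix is false
  PR age ≥ 283 hours: 64 ≥ 283 is false
  PR age ≥ 548 hours: 64 ≥ 548 is false
  files changed ≤ 401: 568 ≤ 401 is false
  coverage delta ≥ 89.5%: 91.6 ≥ 89.5 is true
  PR age ≥ 94 hours: 64 ≥ 94 is false
Combine:
[1.1] false AND true = false
[1.2.1.2] true AND true = true
[1.2.1] true AND true = true
[1.2] NOT true = false
[1] false OR false = false
[2.2.1] true OR false = true
[2.2] NOT true = false
[2.3] true OR false = true
[2] false AND false AND true = false
[3.1.1.2] false OR false = false
[3.1.1] false OR false = false
[3.1] NOT false = true
[3.2.2] true → false = false
[3.2] false OR false = false
[3] true AND false = false
[root] false OR false OR false = false
Overall: false → blocked

Blocked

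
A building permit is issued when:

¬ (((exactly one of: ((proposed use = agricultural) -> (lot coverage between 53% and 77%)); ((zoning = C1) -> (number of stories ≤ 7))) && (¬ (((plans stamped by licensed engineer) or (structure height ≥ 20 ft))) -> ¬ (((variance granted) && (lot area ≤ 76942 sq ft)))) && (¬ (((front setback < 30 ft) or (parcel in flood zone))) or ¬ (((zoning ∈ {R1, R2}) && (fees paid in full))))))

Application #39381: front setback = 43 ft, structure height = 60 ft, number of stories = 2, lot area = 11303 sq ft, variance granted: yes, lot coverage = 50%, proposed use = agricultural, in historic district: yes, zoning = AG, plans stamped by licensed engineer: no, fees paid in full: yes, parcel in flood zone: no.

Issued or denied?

Denied

Atomic conditions:
  proposed use = agricultural: agricultural == agricultural is true
  lot coverage between 53% and 77%: 50 in [53, 77] is false
  zoning = C1: AG == C1 is false
  number of stories ≤ 7: 2 ≤ 7 is true
  plans stamped by licensed engineer: no → false
  structure height ≥ 20 ft: 60 ≥ 20 is true
  variance granted: yes → true
  lot area ≤ 76942 sq ft: 11303 ≤ 76942 is true
  front setback < 30 ft: 43 < 30 is false
  parcel in flood zone: no → false
  zoning ∈ {R1, R2}: AG is not in the set → false
  fees paid in full: yes → true
Combine:
[1.1.1] true → false = false
[1.1.2] false → true (antecedent false ⇒ implication holds) = true
[1.1] exactly-one(false, true) = true
[1.2.1.1] false OR true = true
[1.2.1] NOT true = false
[1.2.2.1] true AND true = true
[1.2.2] NOT true = false
[1.2] false → false (antecedent false ⇒ implication holds) = true
[1.3.1.1] false OR false = false
[1.3.1] NOT false = true
[1.3.2.1] false AND true = false
[1.3.2] NOT false = true
[1.3] true OR true = true
[1] true AND true AND true = true
[root] NOT true = false
Overall: false → denied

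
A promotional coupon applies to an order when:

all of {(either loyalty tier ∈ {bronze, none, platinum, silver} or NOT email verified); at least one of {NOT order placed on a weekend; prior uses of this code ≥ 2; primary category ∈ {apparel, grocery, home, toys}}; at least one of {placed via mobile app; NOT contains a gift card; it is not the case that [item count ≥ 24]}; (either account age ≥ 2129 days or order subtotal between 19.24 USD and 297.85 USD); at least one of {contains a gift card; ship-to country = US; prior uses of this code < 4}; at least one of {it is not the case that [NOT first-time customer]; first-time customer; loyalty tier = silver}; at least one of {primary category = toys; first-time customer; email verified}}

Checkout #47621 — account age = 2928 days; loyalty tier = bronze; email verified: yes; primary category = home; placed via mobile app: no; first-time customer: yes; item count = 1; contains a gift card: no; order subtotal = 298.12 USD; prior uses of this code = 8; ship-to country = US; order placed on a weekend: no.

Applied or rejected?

Applied

Atomic conditions:
  loyalty tier ∈ {bronze, none, platinum, silver}: bronze is in the set → true
  NOT email verified: yes → false
  NOT order placed on a weekend: no → true
  prior uses of this code ≥ 2: 8 ≥ 2 is true
  primary category ∈ {apparel, grocery, home, toys}: home is in the set → true
  placed via mobile app: no → false
  NOT contains a gift card: no → true
  item count ≥ 24: 1 ≥ 24 is false
  account age ≥ 2129 days: 2928 ≥ 2129 is true
  order subtotal between 19.24 USD and 297.85 USD: 298.12 in [19.24, 297.85] is false
  contains a gift card: no → false
  ship-to country = US: US == US is true
  prior uses of this code < 4: 8 < 4 is false
  NOT first-time customer: yes → false
  first-time customer: yes → true
  loyalty tier = silver: bronze == silver is false
  primary category = toys: home == toys is false
  email verified: yes → true
Combine:
[1] true OR false = true
[2] true OR true OR true = true
[3.3] NOT false = true
[3] false OR true OR true = true
[4] true OR false = true
[5] false OR true OR false = true
[6.1] NOT false = true
[6] true OR true OR false = true
[7] false OR true OR true = true
[root] true AND true AND true AND true AND true AND true AND true = true
Overall: true → applied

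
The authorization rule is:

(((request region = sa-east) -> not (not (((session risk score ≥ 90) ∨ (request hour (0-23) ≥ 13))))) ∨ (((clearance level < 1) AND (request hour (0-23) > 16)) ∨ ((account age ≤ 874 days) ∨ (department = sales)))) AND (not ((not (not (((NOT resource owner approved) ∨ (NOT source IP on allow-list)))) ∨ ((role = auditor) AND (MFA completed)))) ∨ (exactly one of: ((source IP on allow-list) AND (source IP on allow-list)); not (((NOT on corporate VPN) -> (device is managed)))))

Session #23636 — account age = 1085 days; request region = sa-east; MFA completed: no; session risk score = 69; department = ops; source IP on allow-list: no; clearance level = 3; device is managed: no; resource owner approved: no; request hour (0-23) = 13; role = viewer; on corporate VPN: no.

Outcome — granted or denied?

Granted

Atomic conditions:
  request region = sa-east: sa-east == sa-east is true
  session risk score ≥ 90: 69 ≥ 90 is false
  request hour (0-23) ≥ 13: 13 ≥ 13 is true
  clearance level < 1: 3 < 1 is false
  request hour (0-23) > 16: 13 > 16 is false
  account age ≤ 874 days: 1085 ≤ 874 is false
  department = sales: ops == sales is false
  NOT resource owner approved: no → true
  NOT source IP on allow-list: no → true
  role = auditor: viewer == auditor is false
  MFA completed: no → false
  source IP on allow-list: no → false
  NOT on corporate VPN: no → true
  device is managed: no → false
Combine:
[1.1.2.1.1] false OR true = true
[1.1.2.1] NOT true = false
[1.1.2] NOT false = true
[1.1] true → true = true
[1.2.1] false AND false = false
[1.2.2] false OR false = false
[1.2] false OR false = false
[1] true OR false = true
[2.1.1.1.1.1] true OR true = true
[2.1.1.1.1] NOT true = false
[2.1.1.1] NOT false = true
[2.1.1.2] false AND false = false
[2.1.1] true OR false = true
[2.1] NOT true = false
[2.2.1] false AND false = false
[2.2.2.1] true → false = false
[2.2.2] NOT false = true
[2.2] exactly-one(false, true) = true
[2] false OR true = true
[root] true AND true = true
Overall: true → granted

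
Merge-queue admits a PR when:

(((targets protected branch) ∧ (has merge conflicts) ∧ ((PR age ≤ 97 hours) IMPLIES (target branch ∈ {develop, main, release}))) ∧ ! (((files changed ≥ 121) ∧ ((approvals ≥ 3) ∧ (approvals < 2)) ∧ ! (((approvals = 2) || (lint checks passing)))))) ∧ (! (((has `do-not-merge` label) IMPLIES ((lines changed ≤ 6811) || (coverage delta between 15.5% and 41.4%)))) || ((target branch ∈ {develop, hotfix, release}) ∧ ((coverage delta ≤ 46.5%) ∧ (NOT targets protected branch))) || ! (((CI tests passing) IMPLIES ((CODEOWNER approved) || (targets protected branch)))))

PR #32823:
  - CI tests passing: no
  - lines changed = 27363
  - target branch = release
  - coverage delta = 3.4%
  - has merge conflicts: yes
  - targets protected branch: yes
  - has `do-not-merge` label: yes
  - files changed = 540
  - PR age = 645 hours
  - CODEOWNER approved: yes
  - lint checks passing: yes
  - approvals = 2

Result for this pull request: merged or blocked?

Atomic conditions:
  targets protected branch: yes → true
  has merge conflicts: yes → true
  PR age ≤ 97 hours: 645 ≤ 97 is false
  target branch ∈ {develop, main, release}: release is in the set → true
  files changed ≥ 121: 540 ≥ 121 is true
  approvals ≥ 3: 2 ≥ 3 is false
  approvals < 2: 2 < 2 is false
  approvals = 2: 2 == 2 is true
  lint checks passing: yes → true
  has `do-not-merge` label: yes → true
  lines changed ≤ 6811: 27363 ≤ 6811 is false
  coverage delta between 15.5% and 41.4%: 3.4 in [15.5, 41.4] is false
  target branch ∈ {develop, hotfix, release}: release is in the set → true
  coverage delta ≤ 46.5%: 3.4 ≤ 46.5 is true
  NOT targets protected branch: yes → false
  CI tests passing: no → false
  CODEOWNER approved: yes → true
Combine:
[1.1.3] false → true (antecedent false ⇒ implication holds) = true
[1.1] true AND true AND true = true
[1.2.1.2] false AND false = false
[1.2.1.3.1] true OR true = true
[1.2.1.3] NOT true = false
[1.2.1] true AND false AND false = false
[1.2] NOT false = true
[1] true AND true = true
[2.1.1.2] false OR false = false
[2.1.1] true → false = false
[2.1] NOT false = true
[2.2.2] true AND false = false
[2.2] true AND false = false
[2.3.1.2] true OR true = true
[2.3.1] false → true (antecedent false ⇒ implication holds) = true
[2.3] NOT true = false
[2] true OR false OR false = true
[root] true AND true = true
Overall: true → merged

Merged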